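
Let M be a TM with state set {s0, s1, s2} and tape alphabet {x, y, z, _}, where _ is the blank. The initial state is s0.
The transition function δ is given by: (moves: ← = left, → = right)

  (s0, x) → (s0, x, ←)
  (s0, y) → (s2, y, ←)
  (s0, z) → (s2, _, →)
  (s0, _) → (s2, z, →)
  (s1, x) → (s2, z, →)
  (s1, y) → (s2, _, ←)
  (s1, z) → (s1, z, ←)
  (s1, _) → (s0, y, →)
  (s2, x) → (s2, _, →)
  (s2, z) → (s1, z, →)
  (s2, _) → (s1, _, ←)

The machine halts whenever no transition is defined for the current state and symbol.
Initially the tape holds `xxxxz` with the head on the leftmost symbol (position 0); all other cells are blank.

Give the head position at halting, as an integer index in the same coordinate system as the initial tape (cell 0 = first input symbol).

5

state=s0 head=0 tape=_[x]xxxz____   (s0,x)→(s0,x,←)
state=s0 head=-1 tape=[_]xxxxz____   (s0,_)→(s2,z,→)
state=s2 head=0 tape=z[x]xxxz____   (s2,x)→(s2,_,→)
state=s2 head=1 tape=z_[x]xxz____   (s2,x)→(s2,_,→)
state=s2 head=2 tape=z__[x]xz____   (s2,x)→(s2,_,→)
state=s2 head=3 tape=z___[x]z____   (s2,x)→(s2,_,→)
state=s2 head=4 tape=z____[z]____   (s2,z)→(s1,z,→)
state=s1 head=5 tape=z____z[_]___   (s1,_)→(s0,y,→)
state=s0 head=6 tape=z____zy[_]__   (s0,_)→(s2,z,→)
state=s2 head=7 tape=z____zyz[_]_   (s2,_)→(s1,_,←)
state=s1 head=6 tape=z____zy[z]__   (s1,z)→(s1,z,←)
state=s1 head=5 tape=z____z[y]z__   (s1,y)→(s2,_,←)
state=s2 head=4 tape=z____[z]_z__   (s2,z)→(s1,z,→)
state=s1 head=5 tape=z____z[_]z__   (s1,_)→(s0,y,→)
state=s0 head=6 tape=z____zy[z]__   (s0,z)→(s2,_,→)
state=s2 head=7 tape=z____zy_[_]_   (s2,_)→(s1,_,←)
state=s1 head=6 tape=z____zy[_]__   (s1,_)→(s0,y,→)
state=s0 head=7 tape=z____zyy[_]_   (s0,_)→(s2,z,→)
state=s2 head=8 tape=z____zyyz[_]   (s2,_)→(s1,_,←)
state=s1 head=7 tape=z____zyy[z]_   (s1,z)→(s1,z,←)
state=s1 head=6 tape=z____zy[y]z_   (s1,y)→(s2,_,←)
state=s2 head=5 tape=z____z[y]_z_
At halt the head is at cell 5.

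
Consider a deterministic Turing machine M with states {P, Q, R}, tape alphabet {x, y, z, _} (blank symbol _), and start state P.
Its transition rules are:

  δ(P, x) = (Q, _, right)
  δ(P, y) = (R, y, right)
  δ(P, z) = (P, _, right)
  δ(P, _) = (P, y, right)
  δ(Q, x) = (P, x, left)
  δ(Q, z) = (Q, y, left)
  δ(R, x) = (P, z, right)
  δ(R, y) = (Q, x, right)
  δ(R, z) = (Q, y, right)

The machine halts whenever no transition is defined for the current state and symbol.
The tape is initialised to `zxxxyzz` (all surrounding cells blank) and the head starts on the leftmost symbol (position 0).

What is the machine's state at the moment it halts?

P | [z]xxxyzz   read z → write _, move right, go to P
P | _[x]xxyzz   read x → write _, move right, go to Q
Q | __[x]xyzz   read x → write x, move left, go to P
P | _[_]xxyzz   read _ → write y, move right, go to P
P | _y[x]xyzz   read x → write _, move right, go to Q
Q | _y_[x]yzz   read x → write x, move left, go to P
P | _y[_]xyzz   read _ → write y, move right, go to P
P | _yy[x]yzz   read x → write _, move right, go to Q
Q | _yy_[y]zz
No transition is defined for (Q, y); M halts in state Q.

Q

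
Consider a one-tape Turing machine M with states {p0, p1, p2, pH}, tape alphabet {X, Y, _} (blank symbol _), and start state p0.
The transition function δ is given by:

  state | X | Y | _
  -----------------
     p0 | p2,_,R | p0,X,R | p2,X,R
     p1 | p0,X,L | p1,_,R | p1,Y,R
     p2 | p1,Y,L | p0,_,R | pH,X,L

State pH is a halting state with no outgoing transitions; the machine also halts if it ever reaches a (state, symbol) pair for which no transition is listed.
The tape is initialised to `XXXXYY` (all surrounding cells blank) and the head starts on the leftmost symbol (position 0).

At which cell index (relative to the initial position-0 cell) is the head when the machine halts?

6

p0 | [X]XXXYY__   read X → write _, move R, go to p2
p2 | _[X]XXYY__   read X → write Y, move L, go to p1
p1 | [_]YXXYY__   read _ → write Y, move R, go to p1
p1 | Y[Y]XXYY__   read Y → write _, move R, go to p1
p1 | Y_[X]XYY__   read X → write X, move L, go to p0
p0 | Y[_]XXYY__   read _ → write X, move R, go to p2
p2 | YX[X]XYY__   read X → write Y, move L, go to p1
p1 | Y[X]YXYY__   read X → write X, move L, go to p0
p0 | [Y]XYXYY__   read Y → write X, move R, go to p0
p0 | X[X]YXYY__   read X → write _, move R, go to p2
p2 | X_[Y]XYY__   read Y → write _, move R, go to p0
p0 | X__[X]YY__   read X → write _, move R, go to p2
p2 | X___[Y]Y__   read Y → write _, move R, go to p0
p0 | X____[Y]__   read Y → write X, move R, go to p0
p0 | X____X[_]_   read _ → write X, move R, go to p2
p2 | X____XX[_]   read _ → write X, move L, go to pH
pH | X____X[X]X
At halt the head is at cell 6.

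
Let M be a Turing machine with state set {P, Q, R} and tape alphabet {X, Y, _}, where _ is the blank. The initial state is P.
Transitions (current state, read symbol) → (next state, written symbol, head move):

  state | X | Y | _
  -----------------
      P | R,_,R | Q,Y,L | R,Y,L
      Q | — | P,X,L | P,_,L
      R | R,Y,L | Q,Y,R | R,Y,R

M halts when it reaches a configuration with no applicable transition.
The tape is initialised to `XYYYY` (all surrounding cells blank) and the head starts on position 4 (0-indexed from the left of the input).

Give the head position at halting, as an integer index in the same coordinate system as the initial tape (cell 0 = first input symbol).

0

P | __XYYY[Y]   read Y → write Y, move L, go to Q
Q | __XYY[Y]Y   read Y → write X, move L, go to P
P | __XY[Y]XY   read Y → write Y, move L, go to Q
Q | __X[Y]YXY   read Y → write X, move L, go to P
P | __[X]XYXY   read X → write _, move R, go to R
R | ___[X]YXY   read X → write Y, move L, go to R
R | __[_]YYXY   read _ → write Y, move R, go to R
R | __Y[Y]YXY   read Y → write Y, move R, go to Q
Q | __YY[Y]XY   read Y → write X, move L, go to P
P | __Y[Y]XXY   read Y → write Y, move L, go to Q
Q | __[Y]YXXY   read Y → write X, move L, go to P
P | _[_]XYXXY   read _ → write Y, move L, go to R
R | [_]YXYXXY   read _ → write Y, move R, go to R
R | Y[Y]XYXXY   read Y → write Y, move R, go to Q
Q | YY[X]YXXY
At halt the head is at cell 0.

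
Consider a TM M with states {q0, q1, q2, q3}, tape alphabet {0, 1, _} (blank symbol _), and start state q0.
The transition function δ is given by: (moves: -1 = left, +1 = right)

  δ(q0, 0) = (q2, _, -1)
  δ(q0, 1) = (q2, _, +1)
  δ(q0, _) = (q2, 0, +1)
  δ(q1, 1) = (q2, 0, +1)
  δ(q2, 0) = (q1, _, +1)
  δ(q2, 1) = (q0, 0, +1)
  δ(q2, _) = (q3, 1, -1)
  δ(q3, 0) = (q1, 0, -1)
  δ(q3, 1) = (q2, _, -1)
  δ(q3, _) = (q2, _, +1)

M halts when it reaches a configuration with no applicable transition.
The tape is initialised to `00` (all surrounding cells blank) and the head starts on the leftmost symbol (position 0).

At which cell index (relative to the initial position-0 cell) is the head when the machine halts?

state=q0 head=0 tape=__[0]0_   (q0,0)→(q2,_,-1)
state=q2 head=-1 tape=_[_]_0_   (q2,_)→(q3,1,-1)
state=q3 head=-2 tape=[_]1_0_   (q3,_)→(q2,_,+1)
state=q2 head=-1 tape=_[1]_0_   (q2,1)→(q0,0,+1)
state=q0 head=0 tape=_0[_]0_   (q0,_)→(q2,0,+1)
state=q2 head=1 tape=_00[0]_   (q2,0)→(q1,_,+1)
state=q1 head=2 tape=_00_[_]
At halt the head is at cell 2.

2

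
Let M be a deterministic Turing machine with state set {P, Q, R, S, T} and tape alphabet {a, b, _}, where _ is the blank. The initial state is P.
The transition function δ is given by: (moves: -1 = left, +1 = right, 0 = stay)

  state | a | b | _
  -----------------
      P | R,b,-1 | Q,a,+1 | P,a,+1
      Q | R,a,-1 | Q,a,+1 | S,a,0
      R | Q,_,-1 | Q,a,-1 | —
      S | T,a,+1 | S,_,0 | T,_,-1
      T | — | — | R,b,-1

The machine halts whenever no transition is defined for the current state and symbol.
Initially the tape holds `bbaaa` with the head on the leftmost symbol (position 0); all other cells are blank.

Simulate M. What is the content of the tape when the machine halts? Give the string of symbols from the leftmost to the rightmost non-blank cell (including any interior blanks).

P | _[b]baaa   read b → write a, move +1, go to Q
Q | _a[b]aaa   read b → write a, move +1, go to Q
Q | _aa[a]aa   read a → write a, move -1, go to R
R | _a[a]aaa   read a → write _, move -1, go to Q
Q | _[a]_aaa   read a → write a, move -1, go to R
R | [_]a_aaa
The non-blank tape span at halt is a_aaa.

a_aaa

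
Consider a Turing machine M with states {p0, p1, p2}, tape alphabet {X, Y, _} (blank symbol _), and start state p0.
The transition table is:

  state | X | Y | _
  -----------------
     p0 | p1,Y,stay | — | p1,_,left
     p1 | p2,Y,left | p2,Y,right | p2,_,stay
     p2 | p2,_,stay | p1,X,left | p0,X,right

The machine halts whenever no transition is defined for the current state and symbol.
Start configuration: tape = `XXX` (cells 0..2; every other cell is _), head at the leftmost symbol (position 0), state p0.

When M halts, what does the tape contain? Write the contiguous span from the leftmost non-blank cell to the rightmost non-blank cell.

state=p0 head=0 tape=__[X]XX__   (p0,X)→(p1,Y,stay)
state=p1 head=0 tape=__[Y]XX__   (p1,Y)→(p2,Y,right)
state=p2 head=1 tape=__Y[X]X__   (p2,X)→(p2,_,stay)
state=p2 head=1 tape=__Y[_]X__   (p2,_)→(p0,X,right)
state=p0 head=2 tape=__YX[X]__   (p0,X)→(p1,Y,stay)
state=p1 head=2 tape=__YX[Y]__   (p1,Y)→(p2,Y,right)
state=p2 head=3 tape=__YXY[_]_   (p2,_)→(p0,X,right)
state=p0 head=4 tape=__YXYX[_]   (p0,_)→(p1,_,left)
state=p1 head=3 tape=__YXY[X]_   (p1,X)→(p2,Y,left)
state=p2 head=2 tape=__YX[Y]Y_   (p2,Y)→(p1,X,left)
state=p1 head=1 tape=__Y[X]XY_   (p1,X)→(p2,Y,left)
state=p2 head=0 tape=__[Y]YXY_   (p2,Y)→(p1,X,left)
state=p1 head=-1 tape=_[_]XYXY_   (p1,_)→(p2,_,stay)
state=p2 head=-1 tape=_[_]XYXY_   (p2,_)→(p0,X,right)
state=p0 head=0 tape=_X[X]YXY_   (p0,X)→(p1,Y,stay)
state=p1 head=0 tape=_X[Y]YXY_   (p1,Y)→(p2,Y,right)
state=p2 head=1 tape=_XY[Y]XY_   (p2,Y)→(p1,X,left)
state=p1 head=0 tape=_X[Y]XXY_   (p1,Y)→(p2,Y,right)
state=p2 head=1 tape=_XY[X]XY_   (p2,X)→(p2,_,stay)
state=p2 head=1 tape=_XY[_]XY_   (p2,_)→(p0,X,right)
state=p0 head=2 tape=_XYX[X]Y_   (p0,X)→(p1,Y,stay)
state=p1 head=2 tape=_XYX[Y]Y_   (p1,Y)→(p2,Y,right)
state=p2 head=3 tape=_XYXY[Y]_   (p2,Y)→(p1,X,left)
state=p1 head=2 tape=_XYX[Y]X_   (p1,Y)→(p2,Y,right)
state=p2 head=3 tape=_XYXY[X]_   (p2,X)→(p2,_,stay)
state=p2 head=3 tape=_XYXY[_]_   (p2,_)→(p0,X,right)
state=p0 head=4 tape=_XYXYX[_]   (p0,_)→(p1,_,left)
state=p1 head=3 tape=_XYXY[X]_   (p1,X)→(p2,Y,left)
state=p2 head=2 tape=_XYX[Y]Y_   (p2,Y)→(p1,X,left)
state=p1 head=1 tape=_XY[X]XY_   (p1,X)→(p2,Y,left)
state=p2 head=0 tape=_X[Y]YXY_   (p2,Y)→(p1,X,left)
state=p1 head=-1 tape=_[X]XYXY_   (p1,X)→(p2,Y,left)
state=p2 head=-2 tape=[_]YXYXY_   (p2,_)→(p0,X,right)
state=p0 head=-1 tape=X[Y]XYXY_
The non-blank tape span at halt is XYXYXY.

XYXYXY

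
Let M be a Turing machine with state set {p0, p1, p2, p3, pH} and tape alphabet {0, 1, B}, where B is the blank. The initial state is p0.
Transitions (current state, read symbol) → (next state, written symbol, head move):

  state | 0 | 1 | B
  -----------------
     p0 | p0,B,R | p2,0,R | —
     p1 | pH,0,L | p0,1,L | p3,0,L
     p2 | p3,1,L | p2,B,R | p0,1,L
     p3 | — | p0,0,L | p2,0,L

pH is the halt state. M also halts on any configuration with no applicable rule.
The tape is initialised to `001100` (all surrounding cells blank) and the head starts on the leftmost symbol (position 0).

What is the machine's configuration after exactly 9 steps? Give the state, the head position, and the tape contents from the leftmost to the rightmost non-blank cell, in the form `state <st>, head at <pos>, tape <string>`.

state p0, head at -1, tape 101010

state=p0 head=0 tape=B[0]01100   (p0,0)→(p0,B,R)
state=p0 head=1 tape=BB[0]1100   (p0,0)→(p0,B,R)
state=p0 head=2 tape=BBB[1]100   (p0,1)→(p2,0,R)
state=p2 head=3 tape=BBB0[1]00   (p2,1)→(p2,B,R)
state=p2 head=4 tape=BBB0B[0]0   (p2,0)→(p3,1,L)
state=p3 head=3 tape=BBB0[B]10   (p3,B)→(p2,0,L)
state=p2 head=2 tape=BBB[0]010   (p2,0)→(p3,1,L)
state=p3 head=1 tape=BB[B]1010   (p3,B)→(p2,0,L)
state=p2 head=0 tape=B[B]01010   (p2,B)→(p0,1,L)
state=p0 head=-1 tape=[B]101010
After 9 steps: state p0, head at -1, tape 101010.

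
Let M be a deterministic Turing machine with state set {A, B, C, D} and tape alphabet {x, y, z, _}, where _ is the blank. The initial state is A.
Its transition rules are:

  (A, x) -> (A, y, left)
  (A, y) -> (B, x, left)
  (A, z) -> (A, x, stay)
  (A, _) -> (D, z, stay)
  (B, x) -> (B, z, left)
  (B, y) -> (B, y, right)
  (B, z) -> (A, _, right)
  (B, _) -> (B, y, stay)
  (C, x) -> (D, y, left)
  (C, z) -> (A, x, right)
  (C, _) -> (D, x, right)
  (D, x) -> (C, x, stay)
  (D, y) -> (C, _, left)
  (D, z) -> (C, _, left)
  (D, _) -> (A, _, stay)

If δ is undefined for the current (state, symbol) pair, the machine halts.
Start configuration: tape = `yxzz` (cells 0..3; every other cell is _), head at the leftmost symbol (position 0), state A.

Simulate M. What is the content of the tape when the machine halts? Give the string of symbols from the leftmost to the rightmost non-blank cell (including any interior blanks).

state=A head=0 tape=_[y]xzz   (A,y)→(B,x,left)
state=B head=-1 tape=[_]xxzz   (B,_)→(B,y,stay)
state=B head=-1 tape=[y]xxzz   (B,y)→(B,y,right)
state=B head=0 tape=y[x]xzz   (B,x)→(B,z,left)
state=B head=-1 tape=[y]zxzz   (B,y)→(B,y,right)
state=B head=0 tape=y[z]xzz   (B,z)→(A,_,right)
state=A head=1 tape=y_[x]zz   (A,x)→(A,y,left)
state=A head=0 tape=y[_]yzz   (A,_)→(D,z,stay)
state=D head=0 tape=y[z]yzz   (D,z)→(C,_,left)
state=C head=-1 tape=[y]_yzz
The non-blank tape span at halt is y_yzz.

y_yzz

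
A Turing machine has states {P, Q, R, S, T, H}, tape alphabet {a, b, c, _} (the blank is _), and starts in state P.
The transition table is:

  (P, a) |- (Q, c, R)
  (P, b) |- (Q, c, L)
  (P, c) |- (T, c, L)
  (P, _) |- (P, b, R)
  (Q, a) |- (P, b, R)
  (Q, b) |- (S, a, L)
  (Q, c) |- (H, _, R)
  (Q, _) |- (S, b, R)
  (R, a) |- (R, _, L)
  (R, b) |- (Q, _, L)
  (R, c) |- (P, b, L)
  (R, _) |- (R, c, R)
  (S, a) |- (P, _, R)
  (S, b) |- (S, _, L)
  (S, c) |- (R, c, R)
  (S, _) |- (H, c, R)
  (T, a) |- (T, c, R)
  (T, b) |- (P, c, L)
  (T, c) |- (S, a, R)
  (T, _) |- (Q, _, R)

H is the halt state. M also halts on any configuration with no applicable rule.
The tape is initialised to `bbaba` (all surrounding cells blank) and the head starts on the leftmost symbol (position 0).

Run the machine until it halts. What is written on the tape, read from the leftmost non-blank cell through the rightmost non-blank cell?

b__aba

state=P head=0 tape=_[b]baba   (P,b)→(Q,c,L)
state=Q head=-1 tape=[_]cbaba   (Q,_)→(S,b,R)
state=S head=0 tape=b[c]baba   (S,c)→(R,c,R)
state=R head=1 tape=bc[b]aba   (R,b)→(Q,_,L)
state=Q head=0 tape=b[c]_aba   (Q,c)→(H,_,R)
state=H head=1 tape=b_[_]aba
The non-blank tape span at halt is b__aba.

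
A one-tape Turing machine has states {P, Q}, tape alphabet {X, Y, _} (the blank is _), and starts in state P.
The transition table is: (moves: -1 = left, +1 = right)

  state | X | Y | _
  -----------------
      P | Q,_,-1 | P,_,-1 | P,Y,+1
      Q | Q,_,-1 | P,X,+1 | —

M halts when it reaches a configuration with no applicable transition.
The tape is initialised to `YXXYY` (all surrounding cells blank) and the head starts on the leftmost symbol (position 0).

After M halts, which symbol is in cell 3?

_

P | __[Y]XXYY   read Y → write _, move -1, go to P
P | _[_]_XXYY   read _ → write Y, move +1, go to P
P | _Y[_]XXYY   read _ → write Y, move +1, go to P
P | _YY[X]XYY   read X → write _, move -1, go to Q
Q | _Y[Y]_XYY   read Y → write X, move +1, go to P
P | _YX[_]XYY   read _ → write Y, move +1, go to P
P | _YXY[X]YY   read X → write _, move -1, go to Q
Q | _YX[Y]_YY   read Y → write X, move +1, go to P
P | _YXX[_]YY   read _ → write Y, move +1, go to P
P | _YXXY[Y]Y   read Y → write _, move -1, go to P
P | _YXX[Y]_Y   read Y → write _, move -1, go to P
P | _YX[X]__Y   read X → write _, move -1, go to Q
Q | _Y[X]___Y   read X → write _, move -1, go to Q
Q | _[Y]____Y   read Y → write X, move +1, go to P
P | _X[_]___Y   read _ → write Y, move +1, go to P
P | _XY[_]__Y   read _ → write Y, move +1, go to P
P | _XYY[_]_Y   read _ → write Y, move +1, go to P
P | _XYYY[_]Y   read _ → write Y, move +1, go to P
P | _XYYYY[Y]   read Y → write _, move -1, go to P
P | _XYYY[Y]_   read Y → write _, move -1, go to P
P | _XYY[Y]__   read Y → write _, move -1, go to P
P | _XY[Y]___   read Y → write _, move -1, go to P
P | _X[Y]____   read Y → write _, move -1, go to P
P | _[X]_____   read X → write _, move -1, go to Q
Q | [_]______
Cell 3 holds _ when M halts.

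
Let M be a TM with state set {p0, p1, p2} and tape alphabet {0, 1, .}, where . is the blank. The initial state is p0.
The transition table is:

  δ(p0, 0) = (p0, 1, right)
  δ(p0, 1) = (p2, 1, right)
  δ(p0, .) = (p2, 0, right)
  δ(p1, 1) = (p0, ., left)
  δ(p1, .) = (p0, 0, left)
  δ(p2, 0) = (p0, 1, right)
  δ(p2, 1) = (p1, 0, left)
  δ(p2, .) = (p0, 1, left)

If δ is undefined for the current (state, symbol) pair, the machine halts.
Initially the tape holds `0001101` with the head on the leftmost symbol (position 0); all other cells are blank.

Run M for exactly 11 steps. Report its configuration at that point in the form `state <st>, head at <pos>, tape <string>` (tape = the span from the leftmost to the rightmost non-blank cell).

state p0, head at 1, tape 11.0001

state=p0 head=0 tape=[0]001101   (p0,0)→(p0,1,right)
state=p0 head=1 tape=1[0]01101   (p0,0)→(p0,1,right)
state=p0 head=2 tape=11[0]1101   (p0,0)→(p0,1,right)
state=p0 head=3 tape=111[1]101   (p0,1)→(p2,1,right)
state=p2 head=4 tape=1111[1]01   (p2,1)→(p1,0,left)
state=p1 head=3 tape=111[1]001   (p1,1)→(p0,.,left)
state=p0 head=2 tape=11[1].001   (p0,1)→(p2,1,right)
state=p2 head=3 tape=111[.]001   (p2,.)→(p0,1,left)
state=p0 head=2 tape=11[1]1001   (p0,1)→(p2,1,right)
state=p2 head=3 tape=111[1]001   (p2,1)→(p1,0,left)
state=p1 head=2 tape=11[1]0001   (p1,1)→(p0,.,left)
state=p0 head=1 tape=1[1].0001
After 11 steps: state p0, head at 1, tape 11.0001.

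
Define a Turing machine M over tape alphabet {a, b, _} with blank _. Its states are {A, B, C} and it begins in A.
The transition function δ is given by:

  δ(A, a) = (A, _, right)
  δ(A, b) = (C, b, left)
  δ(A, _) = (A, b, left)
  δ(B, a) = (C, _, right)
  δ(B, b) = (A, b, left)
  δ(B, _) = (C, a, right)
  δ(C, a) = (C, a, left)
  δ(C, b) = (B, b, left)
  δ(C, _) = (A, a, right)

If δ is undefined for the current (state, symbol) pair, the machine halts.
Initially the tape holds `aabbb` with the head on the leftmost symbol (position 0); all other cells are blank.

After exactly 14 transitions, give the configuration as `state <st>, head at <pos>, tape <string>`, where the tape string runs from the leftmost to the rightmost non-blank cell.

state=A head=0 tape=_[a]abbb   (A,a)→(A,_,right)
state=A head=1 tape=__[a]bbb   (A,a)→(A,_,right)
state=A head=2 tape=___[b]bb   (A,b)→(C,b,left)
state=C head=1 tape=__[_]bbb   (C,_)→(A,a,right)
state=A head=2 tape=__a[b]bb   (A,b)→(C,b,left)
state=C head=1 tape=__[a]bbb   (C,a)→(C,a,left)
state=C head=0 tape=_[_]abbb   (C,_)→(A,a,right)
state=A head=1 tape=_a[a]bbb   (A,a)→(A,_,right)
state=A head=2 tape=_a_[b]bb   (A,b)→(C,b,left)
state=C head=1 tape=_a[_]bbb   (C,_)→(A,a,right)
state=A head=2 tape=_aa[b]bb   (A,b)→(C,b,left)
state=C head=1 tape=_a[a]bbb   (C,a)→(C,a,left)
state=C head=0 tape=_[a]abbb   (C,a)→(C,a,left)
state=C head=-1 tape=[_]aabbb   (C,_)→(A,a,right)
state=A head=0 tape=a[a]abbb
After 14 steps: state A, head at 0, tape aaabbb.

state A, head at 0, tape aaabbb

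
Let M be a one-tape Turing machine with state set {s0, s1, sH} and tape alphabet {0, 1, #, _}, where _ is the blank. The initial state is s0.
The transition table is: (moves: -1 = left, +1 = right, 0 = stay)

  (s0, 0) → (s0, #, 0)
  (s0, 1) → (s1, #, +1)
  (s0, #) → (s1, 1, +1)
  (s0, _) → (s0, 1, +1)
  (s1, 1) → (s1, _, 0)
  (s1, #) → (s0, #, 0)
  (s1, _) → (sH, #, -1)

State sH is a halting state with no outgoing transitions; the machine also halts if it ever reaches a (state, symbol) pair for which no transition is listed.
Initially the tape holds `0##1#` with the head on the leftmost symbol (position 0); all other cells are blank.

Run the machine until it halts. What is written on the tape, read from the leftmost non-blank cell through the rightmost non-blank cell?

state=s0 head=0 tape=[0]##1#   (s0,0)→(s0,#,0)
state=s0 head=0 tape=[#]##1#   (s0,#)→(s1,1,+1)
state=s1 head=1 tape=1[#]#1#   (s1,#)→(s0,#,0)
state=s0 head=1 tape=1[#]#1#   (s0,#)→(s1,1,+1)
state=s1 head=2 tape=11[#]1#   (s1,#)→(s0,#,0)
state=s0 head=2 tape=11[#]1#   (s0,#)→(s1,1,+1)
state=s1 head=3 tape=111[1]#   (s1,1)→(s1,_,0)
state=s1 head=3 tape=111[_]#   (s1,_)→(sH,#,-1)
state=sH head=2 tape=11[1]##
The non-blank tape span at halt is 111##.

111##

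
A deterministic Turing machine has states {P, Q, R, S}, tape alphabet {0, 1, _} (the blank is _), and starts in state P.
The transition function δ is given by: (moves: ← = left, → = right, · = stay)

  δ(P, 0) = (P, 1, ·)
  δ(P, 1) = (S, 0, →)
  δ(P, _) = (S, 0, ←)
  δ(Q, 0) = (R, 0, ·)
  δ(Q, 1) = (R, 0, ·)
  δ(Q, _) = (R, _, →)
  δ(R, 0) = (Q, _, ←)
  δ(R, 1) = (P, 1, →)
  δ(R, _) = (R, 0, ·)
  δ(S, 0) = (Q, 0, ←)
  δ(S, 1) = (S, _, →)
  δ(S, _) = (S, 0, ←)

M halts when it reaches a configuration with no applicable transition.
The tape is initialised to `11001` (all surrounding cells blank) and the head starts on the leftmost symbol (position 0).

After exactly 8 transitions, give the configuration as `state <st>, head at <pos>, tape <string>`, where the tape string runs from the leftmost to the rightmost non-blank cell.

state Q, head at 1, tape 0__01

state=P head=0 tape=[1]1001   (P,1)→(S,0,→)
state=S head=1 tape=0[1]001   (S,1)→(S,_,→)
state=S head=2 tape=0_[0]01   (S,0)→(Q,0,←)
state=Q head=1 tape=0[_]001   (Q,_)→(R,_,→)
state=R head=2 tape=0_[0]01   (R,0)→(Q,_,←)
state=Q head=1 tape=0[_]_01   (Q,_)→(R,_,→)
state=R head=2 tape=0_[_]01   (R,_)→(R,0,·)
state=R head=2 tape=0_[0]01   (R,0)→(Q,_,←)
state=Q head=1 tape=0[_]_01
After 8 steps: state Q, head at 1, tape 0__01.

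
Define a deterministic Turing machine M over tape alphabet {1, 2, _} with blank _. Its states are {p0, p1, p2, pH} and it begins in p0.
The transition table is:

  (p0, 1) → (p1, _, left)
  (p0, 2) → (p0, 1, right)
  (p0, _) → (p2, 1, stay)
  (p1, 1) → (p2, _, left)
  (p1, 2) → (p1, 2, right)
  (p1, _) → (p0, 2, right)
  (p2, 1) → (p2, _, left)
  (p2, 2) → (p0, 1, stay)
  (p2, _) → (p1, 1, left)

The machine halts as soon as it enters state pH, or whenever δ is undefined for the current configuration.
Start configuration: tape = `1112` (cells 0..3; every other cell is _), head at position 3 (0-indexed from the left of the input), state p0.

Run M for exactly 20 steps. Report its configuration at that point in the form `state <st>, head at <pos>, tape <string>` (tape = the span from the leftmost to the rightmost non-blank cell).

state=p0 head=3 tape=__111[2]_   (p0,2)→(p0,1,right)
state=p0 head=4 tape=__1111[_]   (p0,_)→(p2,1,stay)
state=p2 head=4 tape=__1111[1]   (p2,1)→(p2,_,left)
state=p2 head=3 tape=__111[1]_   (p2,1)→(p2,_,left)
state=p2 head=2 tape=__11[1]__   (p2,1)→(p2,_,left)
state=p2 head=1 tape=__1[1]___   (p2,1)→(p2,_,left)
state=p2 head=0 tape=__[1]____   (p2,1)→(p2,_,left)
state=p2 head=-1 tape=_[_]_____   (p2,_)→(p1,1,left)
state=p1 head=-2 tape=[_]1_____   (p1,_)→(p0,2,right)
state=p0 head=-1 tape=2[1]_____   (p0,1)→(p1,_,left)
state=p1 head=-2 tape=[2]______   (p1,2)→(p1,2,right)
state=p1 head=-1 tape=2[_]_____   (p1,_)→(p0,2,right)
state=p0 head=0 tape=22[_]____   (p0,_)→(p2,1,stay)
state=p2 head=0 tape=22[1]____   (p2,1)→(p2,_,left)
state=p2 head=-1 tape=2[2]_____   (p2,2)→(p0,1,stay)
state=p0 head=-1 tape=2[1]_____   (p0,1)→(p1,_,left)
state=p1 head=-2 tape=[2]______   (p1,2)→(p1,2,right)
state=p1 head=-1 tape=2[_]_____   (p1,_)→(p0,2,right)
state=p0 head=0 tape=22[_]____   (p0,_)→(p2,1,stay)
state=p2 head=0 tape=22[1]____   (p2,1)→(p2,_,left)
state=p2 head=-1 tape=2[2]_____
After 20 steps: state p2, head at -1, tape 22.

state p2, head at -1, tape 22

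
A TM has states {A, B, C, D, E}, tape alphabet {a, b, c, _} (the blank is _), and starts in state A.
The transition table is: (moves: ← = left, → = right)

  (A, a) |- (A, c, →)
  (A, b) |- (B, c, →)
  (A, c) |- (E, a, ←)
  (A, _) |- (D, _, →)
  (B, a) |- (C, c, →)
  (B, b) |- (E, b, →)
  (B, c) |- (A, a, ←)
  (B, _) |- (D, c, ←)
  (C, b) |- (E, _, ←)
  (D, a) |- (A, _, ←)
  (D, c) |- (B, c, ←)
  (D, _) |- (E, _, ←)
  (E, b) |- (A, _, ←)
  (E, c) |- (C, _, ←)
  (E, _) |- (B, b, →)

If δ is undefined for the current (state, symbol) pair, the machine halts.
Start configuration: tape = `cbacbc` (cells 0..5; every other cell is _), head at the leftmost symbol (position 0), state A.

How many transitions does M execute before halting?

A | __[c]bacbc   read c → write a, move ←, go to E
E | _[_]abacbc   read _ → write b, move →, go to B
B | _b[a]bacbc   read a → write c, move →, go to C
C | _bc[b]acbc   read b → write _, move ←, go to E
E | _b[c]_acbc   read c → write _, move ←, go to C
C | _[b]__acbc   read b → write _, move ←, go to E
E | [_]___acbc   read _ → write b, move →, go to B
B | b[_]__acbc   read _ → write c, move ←, go to D
D | [b]c__acbc
M halts after 8 transitions.

8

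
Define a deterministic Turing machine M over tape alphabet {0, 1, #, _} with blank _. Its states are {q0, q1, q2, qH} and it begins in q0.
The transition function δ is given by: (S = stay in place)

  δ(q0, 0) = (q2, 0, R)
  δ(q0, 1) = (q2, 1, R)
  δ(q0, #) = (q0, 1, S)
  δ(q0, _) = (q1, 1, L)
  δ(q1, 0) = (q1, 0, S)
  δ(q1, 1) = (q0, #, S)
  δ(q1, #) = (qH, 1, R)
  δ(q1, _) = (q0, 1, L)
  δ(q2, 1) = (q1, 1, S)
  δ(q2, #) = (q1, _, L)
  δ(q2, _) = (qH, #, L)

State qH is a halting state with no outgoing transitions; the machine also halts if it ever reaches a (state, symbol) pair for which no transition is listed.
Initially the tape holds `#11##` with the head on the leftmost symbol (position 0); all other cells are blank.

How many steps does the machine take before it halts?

state=q0 head=0 tape=[#]11##   (q0,#)→(q0,1,S)
state=q0 head=0 tape=[1]11##   (q0,1)→(q2,1,R)
state=q2 head=1 tape=1[1]1##   (q2,1)→(q1,1,S)
state=q1 head=1 tape=1[1]1##   (q1,1)→(q0,#,S)
state=q0 head=1 tape=1[#]1##   (q0,#)→(q0,1,S)
state=q0 head=1 tape=1[1]1##   (q0,1)→(q2,1,R)
state=q2 head=2 tape=11[1]##   (q2,1)→(q1,1,S)
state=q1 head=2 tape=11[1]##   (q1,1)→(q0,#,S)
state=q0 head=2 tape=11[#]##   (q0,#)→(q0,1,S)
state=q0 head=2 tape=11[1]##   (q0,1)→(q2,1,R)
state=q2 head=3 tape=111[#]#   (q2,#)→(q1,_,L)
state=q1 head=2 tape=11[1]_#   (q1,1)→(q0,#,S)
state=q0 head=2 tape=11[#]_#   (q0,#)→(q0,1,S)
state=q0 head=2 tape=11[1]_#   (q0,1)→(q2,1,R)
state=q2 head=3 tape=111[_]#   (q2,_)→(qH,#,L)
state=qH head=2 tape=11[1]##
M halts after 15 transitions.

15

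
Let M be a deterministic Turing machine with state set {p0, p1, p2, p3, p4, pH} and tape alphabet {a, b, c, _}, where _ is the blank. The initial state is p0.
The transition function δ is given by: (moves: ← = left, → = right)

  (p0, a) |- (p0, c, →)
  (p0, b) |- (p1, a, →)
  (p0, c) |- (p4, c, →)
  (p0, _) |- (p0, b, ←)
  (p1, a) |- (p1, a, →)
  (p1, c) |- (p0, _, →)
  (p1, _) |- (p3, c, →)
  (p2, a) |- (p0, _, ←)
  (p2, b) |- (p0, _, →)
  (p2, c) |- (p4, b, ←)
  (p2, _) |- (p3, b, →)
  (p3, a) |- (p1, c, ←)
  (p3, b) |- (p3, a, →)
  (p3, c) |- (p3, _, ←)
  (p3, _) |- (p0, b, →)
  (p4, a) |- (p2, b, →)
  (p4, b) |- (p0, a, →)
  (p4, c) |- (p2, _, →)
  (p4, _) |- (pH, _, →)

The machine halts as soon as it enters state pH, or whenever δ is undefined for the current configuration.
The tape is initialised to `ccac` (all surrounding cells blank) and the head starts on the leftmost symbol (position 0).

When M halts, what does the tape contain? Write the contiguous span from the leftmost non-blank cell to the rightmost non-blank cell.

cccab

p0 | [c]cac_   read c → write c, move →, go to p4
p4 | c[c]ac_   read c → write _, move →, go to p2
p2 | c_[a]c_   read a → write _, move ←, go to p0
p0 | c[_]_c_   read _ → write b, move ←, go to p0
p0 | [c]b_c_   read c → write c, move →, go to p4
p4 | c[b]_c_   read b → write a, move →, go to p0
p0 | ca[_]c_   read _ → write b, move ←, go to p0
p0 | c[a]bc_   read a → write c, move →, go to p0
p0 | cc[b]c_   read b → write a, move →, go to p1
p1 | cca[c]_   read c → write _, move →, go to p0
p0 | cca_[_]   read _ → write b, move ←, go to p0
p0 | cca[_]b   read _ → write b, move ←, go to p0
p0 | cc[a]bb   read a → write c, move →, go to p0
p0 | ccc[b]b   read b → write a, move →, go to p1
p1 | ccca[b]
The non-blank tape span at halt is cccab.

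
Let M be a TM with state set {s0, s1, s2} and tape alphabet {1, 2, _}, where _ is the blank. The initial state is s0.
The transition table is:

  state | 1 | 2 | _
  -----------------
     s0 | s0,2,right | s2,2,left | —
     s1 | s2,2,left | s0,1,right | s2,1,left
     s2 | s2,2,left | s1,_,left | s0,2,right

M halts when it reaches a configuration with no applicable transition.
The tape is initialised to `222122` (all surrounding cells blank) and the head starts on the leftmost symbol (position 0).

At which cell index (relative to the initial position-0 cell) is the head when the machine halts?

-1

state=s0 head=0 tape=___[2]22122   (s0,2)→(s2,2,left)
state=s2 head=-1 tape=__[_]222122   (s2,_)→(s0,2,right)
state=s0 head=0 tape=__2[2]22122   (s0,2)→(s2,2,left)
state=s2 head=-1 tape=__[2]222122   (s2,2)→(s1,_,left)
state=s1 head=-2 tape=_[_]_222122   (s1,_)→(s2,1,left)
state=s2 head=-3 tape=[_]1_222122   (s2,_)→(s0,2,right)
state=s0 head=-2 tape=2[1]_222122   (s0,1)→(s0,2,right)
state=s0 head=-1 tape=22[_]222122
At halt the head is at cell -1.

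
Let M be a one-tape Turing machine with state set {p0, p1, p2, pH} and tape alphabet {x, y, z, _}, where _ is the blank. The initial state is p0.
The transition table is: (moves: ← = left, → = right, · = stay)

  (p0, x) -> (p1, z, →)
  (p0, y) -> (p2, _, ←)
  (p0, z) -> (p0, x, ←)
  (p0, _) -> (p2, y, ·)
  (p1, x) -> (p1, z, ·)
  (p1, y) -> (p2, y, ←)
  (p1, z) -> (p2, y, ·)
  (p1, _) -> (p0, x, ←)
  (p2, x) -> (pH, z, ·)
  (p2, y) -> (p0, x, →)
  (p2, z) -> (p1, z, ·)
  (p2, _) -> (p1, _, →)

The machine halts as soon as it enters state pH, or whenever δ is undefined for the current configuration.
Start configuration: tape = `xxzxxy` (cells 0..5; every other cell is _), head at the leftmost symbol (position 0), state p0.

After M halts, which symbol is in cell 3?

state=p0 head=0 tape=[x]xzxxy   (p0,x)→(p1,z,→)
state=p1 head=1 tape=z[x]zxxy   (p1,x)→(p1,z,·)
state=p1 head=1 tape=z[z]zxxy   (p1,z)→(p2,y,·)
state=p2 head=1 tape=z[y]zxxy   (p2,y)→(p0,x,→)
state=p0 head=2 tape=zx[z]xxy   (p0,z)→(p0,x,←)
state=p0 head=1 tape=z[x]xxxy   (p0,x)→(p1,z,→)
state=p1 head=2 tape=zz[x]xxy   (p1,x)→(p1,z,·)
state=p1 head=2 tape=zz[z]xxy   (p1,z)→(p2,y,·)
state=p2 head=2 tape=zz[y]xxy   (p2,y)→(p0,x,→)
state=p0 head=3 tape=zzx[x]xy   (p0,x)→(p1,z,→)
state=p1 head=4 tape=zzxz[x]y   (p1,x)→(p1,z,·)
state=p1 head=4 tape=zzxz[z]y   (p1,z)→(p2,y,·)
state=p2 head=4 tape=zzxz[y]y   (p2,y)→(p0,x,→)
state=p0 head=5 tape=zzxzx[y]   (p0,y)→(p2,_,←)
state=p2 head=4 tape=zzxz[x]_   (p2,x)→(pH,z,·)
state=pH head=4 tape=zzxz[z]_
Cell 3 holds z when M halts.

z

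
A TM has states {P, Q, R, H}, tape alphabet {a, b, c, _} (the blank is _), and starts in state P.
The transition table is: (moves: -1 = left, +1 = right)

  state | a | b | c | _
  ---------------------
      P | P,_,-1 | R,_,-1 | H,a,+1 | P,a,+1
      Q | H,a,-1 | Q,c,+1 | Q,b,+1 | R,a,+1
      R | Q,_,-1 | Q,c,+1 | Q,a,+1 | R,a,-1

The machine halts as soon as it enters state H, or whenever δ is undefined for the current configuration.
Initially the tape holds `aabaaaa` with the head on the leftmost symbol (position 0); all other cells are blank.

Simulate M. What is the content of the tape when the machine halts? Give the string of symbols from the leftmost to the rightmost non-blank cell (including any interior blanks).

aaa__aaaa

P | __[a]abaaaa   read a → write _, move -1, go to P
P | _[_]_abaaaa   read _ → write a, move +1, go to P
P | _a[_]abaaaa   read _ → write a, move +1, go to P
P | _aa[a]baaaa   read a → write _, move -1, go to P
P | _a[a]_baaaa   read a → write _, move -1, go to P
P | _[a]__baaaa   read a → write _, move -1, go to P
P | [_]___baaaa   read _ → write a, move +1, go to P
P | a[_]__baaaa   read _ → write a, move +1, go to P
P | aa[_]_baaaa   read _ → write a, move +1, go to P
P | aaa[_]baaaa   read _ → write a, move +1, go to P
P | aaaa[b]aaaa   read b → write _, move -1, go to R
R | aaa[a]_aaaa   read a → write _, move -1, go to Q
Q | aa[a]__aaaa   read a → write a, move -1, go to H
H | a[a]a__aaaa
The non-blank tape span at halt is aaa__aaaa.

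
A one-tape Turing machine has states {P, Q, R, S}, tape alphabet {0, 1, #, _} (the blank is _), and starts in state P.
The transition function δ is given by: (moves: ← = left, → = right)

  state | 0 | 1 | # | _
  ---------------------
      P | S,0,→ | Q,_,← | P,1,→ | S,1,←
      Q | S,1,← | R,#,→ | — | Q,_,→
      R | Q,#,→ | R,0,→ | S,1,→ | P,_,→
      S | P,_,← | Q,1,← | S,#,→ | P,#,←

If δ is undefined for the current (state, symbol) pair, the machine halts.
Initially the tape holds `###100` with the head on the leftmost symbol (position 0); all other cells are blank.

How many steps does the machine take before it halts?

26

state=P head=0 tape=[#]##100____   (P,#)→(P,1,→)
state=P head=1 tape=1[#]#100____   (P,#)→(P,1,→)
state=P head=2 tape=11[#]100____   (P,#)→(P,1,→)
state=P head=3 tape=111[1]00____   (P,1)→(Q,_,←)
state=Q head=2 tape=11[1]_00____   (Q,1)→(R,#,→)
state=R head=3 tape=11#[_]00____   (R,_)→(P,_,→)
state=P head=4 tape=11#_[0]0____   (P,0)→(S,0,→)
state=S head=5 tape=11#_0[0]____   (S,0)→(P,_,←)
state=P head=4 tape=11#_[0]_____   (P,0)→(S,0,→)
state=S head=5 tape=11#_0[_]____   (S,_)→(P,#,←)
state=P head=4 tape=11#_[0]#____   (P,0)→(S,0,→)
state=S head=5 tape=11#_0[#]____   (S,#)→(S,#,→)
state=S head=6 tape=11#_0#[_]___   (S,_)→(P,#,←)
state=P head=5 tape=11#_0[#]#___   (P,#)→(P,1,→)
state=P head=6 tape=11#_01[#]___   (P,#)→(P,1,→)
state=P head=7 tape=11#_011[_]__   (P,_)→(S,1,←)
state=S head=6 tape=11#_01[1]1__   (S,1)→(Q,1,←)
state=Q head=5 tape=11#_0[1]11__   (Q,1)→(R,#,→)
state=R head=6 tape=11#_0#[1]1__   (R,1)→(R,0,→)
state=R head=7 tape=11#_0#0[1]__   (R,1)→(R,0,→)
state=R head=8 tape=11#_0#00[_]_   (R,_)→(P,_,→)
state=P head=9 tape=11#_0#00_[_]   (P,_)→(S,1,←)
state=S head=8 tape=11#_0#00[_]1   (S,_)→(P,#,←)
state=P head=7 tape=11#_0#0[0]#1   (P,0)→(S,0,→)
state=S head=8 tape=11#_0#00[#]1   (S,#)→(S,#,→)
state=S head=9 tape=11#_0#00#[1]   (S,1)→(Q,1,←)
state=Q head=8 tape=11#_0#00[#]1
M halts after 26 transitions.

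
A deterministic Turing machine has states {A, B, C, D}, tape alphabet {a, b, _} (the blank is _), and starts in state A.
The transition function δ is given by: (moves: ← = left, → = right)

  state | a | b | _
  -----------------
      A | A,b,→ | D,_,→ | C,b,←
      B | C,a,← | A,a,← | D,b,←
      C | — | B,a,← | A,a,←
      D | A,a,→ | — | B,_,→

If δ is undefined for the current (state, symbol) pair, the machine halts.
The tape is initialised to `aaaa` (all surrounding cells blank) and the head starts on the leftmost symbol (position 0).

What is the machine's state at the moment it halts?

C

A | [a]aaa____   read a → write b, move →, go to A
A | b[a]aa____   read a → write b, move →, go to A
A | bb[a]a____   read a → write b, move →, go to A
A | bbb[a]____   read a → write b, move →, go to A
A | bbbb[_]___   read _ → write b, move ←, go to C
C | bbb[b]b___   read b → write a, move ←, go to B
B | bb[b]ab___   read b → write a, move ←, go to A
A | b[b]aab___   read b → write _, move →, go to D
D | b_[a]ab___   read a → write a, move →, go to A
A | b_a[a]b___   read a → write b, move →, go to A
A | b_ab[b]___   read b → write _, move →, go to D
D | b_ab_[_]__   read _ → write _, move →, go to B
B | b_ab__[_]_   read _ → write b, move ←, go to D
D | b_ab_[_]b_   read _ → write _, move →, go to B
B | b_ab__[b]_   read b → write a, move ←, go to A
A | b_ab_[_]a_   read _ → write b, move ←, go to C
C | b_ab[_]ba_   read _ → write a, move ←, go to A
A | b_a[b]aba_   read b → write _, move →, go to D
D | b_a_[a]ba_   read a → write a, move →, go to A
A | b_a_a[b]a_   read b → write _, move →, go to D
D | b_a_a_[a]_   read a → write a, move →, go to A
A | b_a_a_a[_]   read _ → write b, move ←, go to C
C | b_a_a_[a]b
No transition is defined for (C, a); M halts in state C.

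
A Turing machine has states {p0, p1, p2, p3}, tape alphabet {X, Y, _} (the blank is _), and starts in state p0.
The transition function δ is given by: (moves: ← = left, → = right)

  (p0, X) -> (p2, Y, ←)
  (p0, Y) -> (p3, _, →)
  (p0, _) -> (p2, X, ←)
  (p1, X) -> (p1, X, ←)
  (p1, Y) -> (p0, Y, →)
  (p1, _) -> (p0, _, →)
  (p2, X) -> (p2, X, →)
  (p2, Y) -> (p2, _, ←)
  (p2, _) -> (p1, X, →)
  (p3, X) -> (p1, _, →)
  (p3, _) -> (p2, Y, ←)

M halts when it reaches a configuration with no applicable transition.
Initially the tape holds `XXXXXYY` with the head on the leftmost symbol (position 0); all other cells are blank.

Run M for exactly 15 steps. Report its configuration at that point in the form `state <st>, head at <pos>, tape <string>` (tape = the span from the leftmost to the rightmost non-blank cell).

p0 | _[X]XXXXYY   read X → write Y, move ←, go to p2
p2 | [_]YXXXXYY   read _ → write X, move →, go to p1
p1 | X[Y]XXXXYY   read Y → write Y, move →, go to p0
p0 | XY[X]XXXYY   read X → write Y, move ←, go to p2
p2 | X[Y]YXXXYY   read Y → write _, move ←, go to p2
p2 | [X]_YXXXYY   read X → write X, move →, go to p2
p2 | X[_]YXXXYY   read _ → write X, move →, go to p1
p1 | XX[Y]XXXYY   read Y → write Y, move →, go to p0
p0 | XXY[X]XXYY   read X → write Y, move ←, go to p2
p2 | XX[Y]YXXYY   read Y → write _, move ←, go to p2
p2 | X[X]_YXXYY   read X → write X, move →, go to p2
p2 | XX[_]YXXYY   read _ → write X, move →, go to p1
p1 | XXX[Y]XXYY   read Y → write Y, move →, go to p0
p0 | XXXY[X]XYY   read X → write Y, move ←, go to p2
p2 | XXX[Y]YXYY   read Y → write _, move ←, go to p2
p2 | XX[X]_YXYY
After 15 steps: state p2, head at 1, tape XXX_YXYY.

state p2, head at 1, tape XXX_YXYY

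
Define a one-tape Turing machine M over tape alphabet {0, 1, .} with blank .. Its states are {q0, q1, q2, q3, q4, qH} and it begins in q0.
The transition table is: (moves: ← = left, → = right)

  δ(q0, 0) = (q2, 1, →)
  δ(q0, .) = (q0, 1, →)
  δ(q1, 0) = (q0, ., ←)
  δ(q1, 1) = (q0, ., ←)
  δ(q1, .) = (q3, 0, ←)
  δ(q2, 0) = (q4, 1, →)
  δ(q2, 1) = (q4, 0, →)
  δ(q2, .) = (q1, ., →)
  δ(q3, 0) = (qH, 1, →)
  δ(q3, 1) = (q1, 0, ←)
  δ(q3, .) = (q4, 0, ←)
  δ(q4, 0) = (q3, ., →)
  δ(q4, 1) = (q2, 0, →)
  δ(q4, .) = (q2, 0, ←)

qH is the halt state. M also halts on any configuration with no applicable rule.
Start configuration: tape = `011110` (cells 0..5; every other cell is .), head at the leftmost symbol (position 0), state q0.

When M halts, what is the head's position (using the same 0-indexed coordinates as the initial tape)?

q0 | [0]11110...   read 0 → write 1, move →, go to q2
q2 | 1[1]1110...   read 1 → write 0, move →, go to q4
q4 | 10[1]110...   read 1 → write 0, move →, go to q2
q2 | 100[1]10...   read 1 → write 0, move →, go to q4
q4 | 1000[1]0...   read 1 → write 0, move →, go to q2
q2 | 10000[0]...   read 0 → write 1, move →, go to q4
q4 | 100001[.]..   read . → write 0, move ←, go to q2
q2 | 10000[1]0..   read 1 → write 0, move →, go to q4
q4 | 100000[0]..   read 0 → write ., move →, go to q3
q3 | 100000.[.].   read . → write 0, move ←, go to q4
q4 | 100000[.]0.   read . → write 0, move ←, go to q2
q2 | 10000[0]00.   read 0 → write 1, move →, go to q4
q4 | 100001[0]0.   read 0 → write ., move →, go to q3
q3 | 100001.[0].   read 0 → write 1, move →, go to qH
qH | 100001.1[.]
At halt the head is at cell 8.

8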